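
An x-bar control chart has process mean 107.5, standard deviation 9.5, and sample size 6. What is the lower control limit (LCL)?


LCL = 107.5 - 3 * 9.5 / sqrt(6)

95.86


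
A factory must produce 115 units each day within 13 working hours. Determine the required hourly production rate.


Formula: Production Rate = Daily Demand / Available Hours
Rate = 115 units/day / 13 hours/day
Rate = 8.8 units/hour

8.8 units/hour


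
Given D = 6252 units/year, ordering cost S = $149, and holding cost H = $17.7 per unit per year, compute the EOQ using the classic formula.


Formula: EOQ = sqrt(2 * D * S / H)
Numerator: 2 * 6252 * 149 = 1863096
2DS/H = 1863096 / 17.7 = 105259.7
EOQ = sqrt(105259.7) = 324.4 units

324.4 units


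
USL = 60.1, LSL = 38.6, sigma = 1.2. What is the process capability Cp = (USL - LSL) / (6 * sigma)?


Cp = (60.1 - 38.6) / (6 * 1.2)

2.99


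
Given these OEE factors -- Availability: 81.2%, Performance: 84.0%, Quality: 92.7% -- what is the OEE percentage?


Formula: OEE = Availability * Performance * Quality / 10000
A * P = 81.2% * 84.0% / 100 = 68.21%
OEE = 68.21% * 92.7% / 100 = 63.2%

63.2%


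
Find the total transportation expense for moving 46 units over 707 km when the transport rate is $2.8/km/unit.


TC = dist * cost * units = 707 * 2.8 * 46 = $91061.60

$91061.60


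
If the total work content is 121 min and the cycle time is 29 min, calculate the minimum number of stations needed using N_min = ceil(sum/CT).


Formula: N_min = ceil(Sum of Task Times / Cycle Time)
N_min = ceil(121 min / 29 min) = ceil(4.1724)
N_min = 5 stations

5


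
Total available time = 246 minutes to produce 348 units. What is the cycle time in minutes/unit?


Formula: CT = Available Time / Number of Units
CT = 246 min / 348 units
CT = 0.71 min/unit

0.71 min/unit


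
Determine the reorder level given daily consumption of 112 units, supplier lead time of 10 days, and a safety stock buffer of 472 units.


Formula: ROP = (Daily Demand * Lead Time) + Safety Stock
Demand during lead time = 112 * 10 = 1120 units
ROP = 1120 + 472 = 1592 units

1592 units


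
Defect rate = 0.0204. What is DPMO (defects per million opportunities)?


DPMO = defect_rate * 1000000 = 0.0204 * 1000000

20400


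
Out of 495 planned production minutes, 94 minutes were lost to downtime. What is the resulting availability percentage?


Formula: Availability = (Planned Time - Downtime) / Planned Time * 100
Uptime = 495 - 94 = 401 min
Availability = 401 / 495 * 100 = 81.0%

81.0%


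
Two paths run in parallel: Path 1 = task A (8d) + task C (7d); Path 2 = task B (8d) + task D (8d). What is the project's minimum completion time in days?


Path 1 = 8 + 7 = 15 days
Path 2 = 8 + 8 = 16 days
Duration = max(15, 16) = 16 days

16 days


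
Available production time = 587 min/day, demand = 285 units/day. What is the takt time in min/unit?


Formula: Takt Time = Available Production Time / Customer Demand
Takt = 587 min/day / 285 units/day
Takt = 2.06 min/unit

2.06 min/unit


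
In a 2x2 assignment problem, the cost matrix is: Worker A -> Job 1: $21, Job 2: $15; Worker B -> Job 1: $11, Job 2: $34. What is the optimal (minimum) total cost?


Option 1: A->1 + B->2 = $21 + $34 = $55
Option 2: A->2 + B->1 = $15 + $11 = $26
Min cost = min($55, $26) = $26

$26


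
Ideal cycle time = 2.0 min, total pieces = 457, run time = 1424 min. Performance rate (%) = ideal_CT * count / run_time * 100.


Formula: Performance = (Ideal CT * Total Count) / Run Time * 100
Ideal output time = 2.0 * 457 = 914.0 min
Performance = 914.0 / 1424 * 100 = 64.2%

64.2%


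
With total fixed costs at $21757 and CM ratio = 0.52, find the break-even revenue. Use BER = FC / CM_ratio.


Formula: BER = Fixed Costs / Contribution Margin Ratio
BER = $21757 / 0.52
BER = $41840.38 (to the nearest cent)

$41840.38


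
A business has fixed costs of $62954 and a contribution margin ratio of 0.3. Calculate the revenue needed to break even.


Formula: BER = Fixed Costs / Contribution Margin Ratio
BER = $62954 / 0.3
BER = $209846.67 (to the nearest cent)

$209846.67


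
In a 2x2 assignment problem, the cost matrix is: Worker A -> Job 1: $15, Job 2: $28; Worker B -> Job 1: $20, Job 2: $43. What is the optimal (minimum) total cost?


Option 1: A->1 + B->2 = $15 + $43 = $58
Option 2: A->2 + B->1 = $28 + $20 = $48
Min cost = min($58, $48) = $48

$48


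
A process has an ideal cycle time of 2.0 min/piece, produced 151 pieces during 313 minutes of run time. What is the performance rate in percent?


Formula: Performance = (Ideal CT * Total Count) / Run Time * 100
Ideal output time = 2.0 * 151 = 302.0 min
Performance = 302.0 / 313 * 100 = 96.5%

96.5%


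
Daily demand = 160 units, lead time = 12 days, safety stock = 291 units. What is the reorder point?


Formula: ROP = (Daily Demand * Lead Time) + Safety Stock
Demand during lead time = 160 * 12 = 1920 units
ROP = 1920 + 291 = 2211 units

2211 units


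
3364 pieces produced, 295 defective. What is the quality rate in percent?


Formula: Quality Rate = Good Pieces / Total Pieces * 100
Good pieces = 3364 - 295 = 3069
QR = 3069 / 3364 * 100 = 91.2%

91.2%


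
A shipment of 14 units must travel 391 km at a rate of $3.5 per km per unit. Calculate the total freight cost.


TC = dist * cost * units = 391 * 3.5 * 14 = $19159.00

$19159.00


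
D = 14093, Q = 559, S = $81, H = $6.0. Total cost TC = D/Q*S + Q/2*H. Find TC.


TC = 14093/559 * 81 + 559/2 * 6.0

$3719.10


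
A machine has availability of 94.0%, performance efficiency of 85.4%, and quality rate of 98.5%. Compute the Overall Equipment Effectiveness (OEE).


Formula: OEE = Availability * Performance * Quality / 10000
A * P = 94.0% * 85.4% / 100 = 80.28%
OEE = 80.28% * 98.5% / 100 = 79.1%

79.1%


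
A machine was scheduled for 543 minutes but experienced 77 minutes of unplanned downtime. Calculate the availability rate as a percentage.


Formula: Availability = (Planned Time - Downtime) / Planned Time * 100
Uptime = 543 - 77 = 466 min
Availability = 466 / 543 * 100 = 85.8%

85.8%


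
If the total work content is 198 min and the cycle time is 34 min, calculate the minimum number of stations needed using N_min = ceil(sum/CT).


Formula: N_min = ceil(Sum of Task Times / Cycle Time)
N_min = ceil(198 min / 34 min) = ceil(5.8235)
N_min = 6 stations

6


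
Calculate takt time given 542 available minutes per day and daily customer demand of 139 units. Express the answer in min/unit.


Formula: Takt Time = Available Production Time / Customer Demand
Takt = 542 min/day / 139 units/day
Takt = 3.9 min/unit

3.9 min/unit


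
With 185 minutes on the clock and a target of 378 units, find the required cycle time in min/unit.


Formula: CT = Available Time / Number of Units
CT = 185 min / 378 units
CT = 0.49 min/unit

0.49 min/unit


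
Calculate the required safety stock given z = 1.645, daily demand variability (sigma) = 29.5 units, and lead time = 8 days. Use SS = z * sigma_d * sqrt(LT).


Formula: SS = z * sigma_d * sqrt(LT)
sqrt(LT) = sqrt(8) = 2.8284
SS = 1.645 * 29.5 * 2.8284
SS = 137.3 units

137.3 units


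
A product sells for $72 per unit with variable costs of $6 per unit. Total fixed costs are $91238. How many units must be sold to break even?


Formula: BEQ = Fixed Costs / (Price - Variable Cost)
Contribution margin = $72 - $6 = $66/unit
BEQ = ceil($91238 / $66/unit) = ceil(1382.39) = 1383 units

1383 units


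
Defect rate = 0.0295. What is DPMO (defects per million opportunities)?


DPMO = defect_rate * 1000000 = 0.0295 * 1000000

29500


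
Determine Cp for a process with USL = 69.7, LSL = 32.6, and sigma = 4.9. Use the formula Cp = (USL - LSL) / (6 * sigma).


Cp = (69.7 - 32.6) / (6 * 4.9)

1.26


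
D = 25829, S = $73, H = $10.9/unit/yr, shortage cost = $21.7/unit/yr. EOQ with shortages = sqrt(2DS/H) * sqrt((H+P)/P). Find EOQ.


Formula: EOQ* = sqrt(2DS/H) * sqrt((H+P)/P)
Base EOQ = sqrt(2*25829*73/10.9) = 588.19 units
Correction = sqrt((10.9+21.7)/21.7) = 1.22569
EOQ* = 588.19 * 1.22569 = 720.9 units

720.9 units


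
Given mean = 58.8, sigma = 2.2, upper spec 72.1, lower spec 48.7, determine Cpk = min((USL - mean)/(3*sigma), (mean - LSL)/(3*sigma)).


Cpu = (72.1 - 58.8) / (3 * 2.2) = 2.02
Cpl = (58.8 - 48.7) / (3 * 2.2) = 1.53
Cpk = min(2.02, 1.53) = 1.53

1.53


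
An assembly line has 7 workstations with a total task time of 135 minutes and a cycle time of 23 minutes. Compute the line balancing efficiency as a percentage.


Formula: Efficiency = Sum of Task Times / (N_stations * CT) * 100
Total station capacity = 7 stations * 23 min = 161 min
Efficiency = 135 / 161 * 100 = 83.9%

83.9%


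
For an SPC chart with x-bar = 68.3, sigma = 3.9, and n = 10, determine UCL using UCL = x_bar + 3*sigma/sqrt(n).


UCL = 68.3 + 3 * 3.9 / sqrt(10)

72.0


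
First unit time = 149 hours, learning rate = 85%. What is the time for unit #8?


Formula: T_n = T_1 * (learning_rate)^(log2(n)) where learning_rate = rate/100
Doublings = log2(8) = 3
T_n = 149 * 0.85^3
T_n = 149 * 0.6141 = 91.5 hours

91.5 hours


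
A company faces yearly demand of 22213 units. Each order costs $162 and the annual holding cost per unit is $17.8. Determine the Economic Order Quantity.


Formula: EOQ = sqrt(2 * D * S / H)
Numerator: 2 * 22213 * 162 = 7197012
2DS/H = 7197012 / 17.8 = 404326.5
EOQ = sqrt(404326.5) = 635.9 units

635.9 units


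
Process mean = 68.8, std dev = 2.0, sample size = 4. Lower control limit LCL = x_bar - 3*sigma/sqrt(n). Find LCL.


LCL = 68.8 - 3 * 2.0 / sqrt(4)

65.8


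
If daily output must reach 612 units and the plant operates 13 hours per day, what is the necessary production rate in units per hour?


Formula: Production Rate = Daily Demand / Available Hours
Rate = 612 units/day / 13 hours/day
Rate = 47.1 units/hour

47.1 units/hour


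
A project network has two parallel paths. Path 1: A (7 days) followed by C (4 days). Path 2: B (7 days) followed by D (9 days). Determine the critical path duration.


Path 1 = 7 + 4 = 11 days
Path 2 = 7 + 9 = 16 days
Duration = max(11, 16) = 16 days

16 days


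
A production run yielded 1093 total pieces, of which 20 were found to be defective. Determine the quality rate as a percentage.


Formula: Quality Rate = Good Pieces / Total Pieces * 100
Good pieces = 1093 - 20 = 1073
QR = 1073 / 1093 * 100 = 98.2%

98.2%


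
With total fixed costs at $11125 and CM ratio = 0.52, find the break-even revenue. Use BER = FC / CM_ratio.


Formula: BER = Fixed Costs / Contribution Margin Ratio
BER = $11125 / 0.52
BER = $21394.23 (to the nearest cent)

$21394.23


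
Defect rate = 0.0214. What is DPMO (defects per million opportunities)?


DPMO = defect_rate * 1000000 = 0.0214 * 1000000

21400


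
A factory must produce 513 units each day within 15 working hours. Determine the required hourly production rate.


Formula: Production Rate = Daily Demand / Available Hours
Rate = 513 units/day / 15 hours/day
Rate = 34.2 units/hour

34.2 units/hour


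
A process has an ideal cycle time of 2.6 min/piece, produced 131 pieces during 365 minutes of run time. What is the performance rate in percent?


Formula: Performance = (Ideal CT * Total Count) / Run Time * 100
Ideal output time = 2.6 * 131 = 340.6 min
Performance = 340.6 / 365 * 100 = 93.3%

93.3%


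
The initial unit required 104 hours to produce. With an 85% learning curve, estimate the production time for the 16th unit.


Formula: T_n = T_1 * (learning_rate)^(log2(n)) where learning_rate = rate/100
Doublings = log2(16) = 4
T_n = 104 * 0.85^4
T_n = 104 * 0.522 = 54.3 hours

54.3 hours


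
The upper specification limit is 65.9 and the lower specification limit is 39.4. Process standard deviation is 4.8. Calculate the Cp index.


Cp = (65.9 - 39.4) / (6 * 4.8)

0.92


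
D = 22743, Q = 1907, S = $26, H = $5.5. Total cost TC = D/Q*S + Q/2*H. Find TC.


TC = 22743/1907 * 26 + 1907/2 * 5.5

$5554.33


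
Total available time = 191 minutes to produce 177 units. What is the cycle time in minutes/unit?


Formula: CT = Available Time / Number of Units
CT = 191 min / 177 units
CT = 1.08 min/unit

1.08 min/unit


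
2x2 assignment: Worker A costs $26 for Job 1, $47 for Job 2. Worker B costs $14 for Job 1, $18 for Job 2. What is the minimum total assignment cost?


Option 1: A->1 + B->2 = $26 + $18 = $44
Option 2: A->2 + B->1 = $47 + $14 = $61
Min cost = min($44, $61) = $44

$44


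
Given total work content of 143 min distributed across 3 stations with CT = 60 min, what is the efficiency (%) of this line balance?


Formula: Efficiency = Sum of Task Times / (N_stations * CT) * 100
Total station capacity = 3 stations * 60 min = 180 min
Efficiency = 143 / 180 * 100 = 79.4%

79.4%


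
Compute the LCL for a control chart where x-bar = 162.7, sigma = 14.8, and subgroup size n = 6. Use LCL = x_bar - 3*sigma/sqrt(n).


LCL = 162.7 - 3 * 14.8 / sqrt(6)

144.57


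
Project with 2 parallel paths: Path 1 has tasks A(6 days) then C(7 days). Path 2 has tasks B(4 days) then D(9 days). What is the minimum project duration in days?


Path 1 = 6 + 7 = 13 days
Path 2 = 4 + 9 = 13 days
Duration = max(13, 13) = 13 days

13 days


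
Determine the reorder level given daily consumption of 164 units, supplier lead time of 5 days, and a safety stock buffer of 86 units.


Formula: ROP = (Daily Demand * Lead Time) + Safety Stock
Demand during lead time = 164 * 5 = 820 units
ROP = 820 + 86 = 906 units

906 units


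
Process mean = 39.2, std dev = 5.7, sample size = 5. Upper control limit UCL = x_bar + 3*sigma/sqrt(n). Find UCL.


UCL = 39.2 + 3 * 5.7 / sqrt(5)

46.85


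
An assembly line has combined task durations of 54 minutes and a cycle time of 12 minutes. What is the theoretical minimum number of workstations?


Formula: N_min = ceil(Sum of Task Times / Cycle Time)
N_min = ceil(54 min / 12 min) = ceil(4.5)
N_min = 5 stations

5


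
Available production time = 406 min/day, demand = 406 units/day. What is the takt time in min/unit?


Formula: Takt Time = Available Production Time / Customer Demand
Takt = 406 min/day / 406 units/day
Takt = 1.0 min/unit

1.0 min/unit


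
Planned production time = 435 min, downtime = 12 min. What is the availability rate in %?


Formula: Availability = (Planned Time - Downtime) / Planned Time * 100
Uptime = 435 - 12 = 423 min
Availability = 423 / 435 * 100 = 97.2%

97.2%


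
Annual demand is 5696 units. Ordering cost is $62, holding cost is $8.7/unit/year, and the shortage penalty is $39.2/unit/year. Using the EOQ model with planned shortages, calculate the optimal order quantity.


Formula: EOQ* = sqrt(2DS/H) * sqrt((H+P)/P)
Base EOQ = sqrt(2*5696*62/8.7) = 284.93 units
Correction = sqrt((8.7+39.2)/39.2) = 1.10541
EOQ* = 284.93 * 1.10541 = 315.0 units

315.0 units


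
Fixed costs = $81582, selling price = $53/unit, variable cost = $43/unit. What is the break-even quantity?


Formula: BEQ = Fixed Costs / (Price - Variable Cost)
Contribution margin = $53 - $43 = $10/unit
BEQ = ceil($81582 / $10/unit) = ceil(8158.2) = 8159 units

8159 units


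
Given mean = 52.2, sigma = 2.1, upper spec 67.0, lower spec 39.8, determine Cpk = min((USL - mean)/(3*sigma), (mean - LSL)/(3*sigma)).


Cpu = (67.0 - 52.2) / (3 * 2.1) = 2.35
Cpl = (52.2 - 39.8) / (3 * 2.1) = 1.97
Cpk = min(2.35, 1.97) = 1.97

1.97


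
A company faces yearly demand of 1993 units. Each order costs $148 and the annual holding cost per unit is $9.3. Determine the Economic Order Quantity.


Formula: EOQ = sqrt(2 * D * S / H)
Numerator: 2 * 1993 * 148 = 589928
2DS/H = 589928 / 9.3 = 63433.1
EOQ = sqrt(63433.1) = 251.9 units

251.9 units


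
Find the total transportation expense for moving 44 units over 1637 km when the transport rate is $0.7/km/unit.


TC = dist * cost * units = 1637 * 0.7 * 44 = $50419.60

$50419.60


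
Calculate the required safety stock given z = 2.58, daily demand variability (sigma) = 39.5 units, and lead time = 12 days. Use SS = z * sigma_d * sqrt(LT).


Formula: SS = z * sigma_d * sqrt(LT)
sqrt(LT) = sqrt(12) = 3.4641
SS = 2.58 * 39.5 * 3.4641
SS = 353.0 units

353.0 units


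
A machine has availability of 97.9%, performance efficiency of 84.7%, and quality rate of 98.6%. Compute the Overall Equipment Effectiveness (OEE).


Formula: OEE = Availability * Performance * Quality / 10000
A * P = 97.9% * 84.7% / 100 = 82.92%
OEE = 82.92% * 98.6% / 100 = 81.8%

81.8%


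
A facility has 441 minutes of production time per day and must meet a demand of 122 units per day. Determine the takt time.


Formula: Takt Time = Available Production Time / Customer Demand
Takt = 441 min/day / 122 units/day
Takt = 3.61 min/unit

3.61 min/unit


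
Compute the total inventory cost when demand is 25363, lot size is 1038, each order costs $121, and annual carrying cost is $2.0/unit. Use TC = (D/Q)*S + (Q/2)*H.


TC = 25363/1038 * 121 + 1038/2 * 2.0

$3994.57


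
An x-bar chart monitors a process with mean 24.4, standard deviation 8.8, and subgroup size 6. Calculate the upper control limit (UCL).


UCL = 24.4 + 3 * 8.8 / sqrt(6)

35.18


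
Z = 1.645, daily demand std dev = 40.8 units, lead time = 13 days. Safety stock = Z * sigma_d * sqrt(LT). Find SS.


Formula: SS = z * sigma_d * sqrt(LT)
sqrt(LT) = sqrt(13) = 3.6056
SS = 1.645 * 40.8 * 3.6056
SS = 242.0 units

242.0 units


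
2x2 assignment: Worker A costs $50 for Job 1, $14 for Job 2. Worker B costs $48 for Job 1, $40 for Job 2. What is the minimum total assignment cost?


Option 1: A->1 + B->2 = $50 + $40 = $90
Option 2: A->2 + B->1 = $14 + $48 = $62
Min cost = min($90, $62) = $62

$62


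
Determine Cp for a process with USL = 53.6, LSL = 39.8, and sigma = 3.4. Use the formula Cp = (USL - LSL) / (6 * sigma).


Cp = (53.6 - 39.8) / (6 * 3.4)

0.68


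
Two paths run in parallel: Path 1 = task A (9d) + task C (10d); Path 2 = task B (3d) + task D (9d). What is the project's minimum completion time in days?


Path 1 = 9 + 10 = 19 days
Path 2 = 3 + 9 = 12 days
Duration = max(19, 12) = 19 days

19 days


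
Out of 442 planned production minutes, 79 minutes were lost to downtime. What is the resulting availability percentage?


Formula: Availability = (Planned Time - Downtime) / Planned Time * 100
Uptime = 442 - 79 = 363 min
Availability = 363 / 442 * 100 = 82.1%

82.1%


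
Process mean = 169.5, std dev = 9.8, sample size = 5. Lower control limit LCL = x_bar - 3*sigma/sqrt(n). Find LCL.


LCL = 169.5 - 3 * 9.8 / sqrt(5)

156.35


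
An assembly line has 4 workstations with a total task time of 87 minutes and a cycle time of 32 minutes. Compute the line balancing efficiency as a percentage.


Formula: Efficiency = Sum of Task Times / (N_stations * CT) * 100
Total station capacity = 4 stations * 32 min = 128 min
Efficiency = 87 / 128 * 100 = 68.0%

68.0%


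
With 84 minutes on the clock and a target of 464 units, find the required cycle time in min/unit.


Formula: CT = Available Time / Number of Units
CT = 84 min / 464 units
CT = 0.18 min/unit

0.18 min/unit


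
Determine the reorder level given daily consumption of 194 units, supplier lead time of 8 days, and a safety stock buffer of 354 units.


Formula: ROP = (Daily Demand * Lead Time) + Safety Stock
Demand during lead time = 194 * 8 = 1552 units
ROP = 1552 + 354 = 1906 units

1906 units


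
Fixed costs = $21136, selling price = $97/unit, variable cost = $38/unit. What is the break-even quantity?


Formula: BEQ = Fixed Costs / (Price - Variable Cost)
Contribution margin = $97 - $38 = $59/unit
BEQ = ceil($21136 / $59/unit) = ceil(358.24) = 359 units

359 units


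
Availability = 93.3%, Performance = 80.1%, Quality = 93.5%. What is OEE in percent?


Formula: OEE = Availability * Performance * Quality / 10000
A * P = 93.3% * 80.1% / 100 = 74.73%
OEE = 74.73% * 93.5% / 100 = 69.9%

69.9%


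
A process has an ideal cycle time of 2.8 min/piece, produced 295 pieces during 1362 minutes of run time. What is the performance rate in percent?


Formula: Performance = (Ideal CT * Total Count) / Run Time * 100
Ideal output time = 2.8 * 295 = 826.0 min
Performance = 826.0 / 1362 * 100 = 60.6%

60.6%


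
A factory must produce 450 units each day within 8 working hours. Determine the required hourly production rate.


Formula: Production Rate = Daily Demand / Available Hours
Rate = 450 units/day / 8 hours/day
Rate = 56.3 units/hour

56.3 units/hour


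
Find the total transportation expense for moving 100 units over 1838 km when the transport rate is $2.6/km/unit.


TC = dist * cost * units = 1838 * 2.6 * 100 = $477880.00

$477880.00


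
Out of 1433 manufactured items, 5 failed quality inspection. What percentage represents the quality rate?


Formula: Quality Rate = Good Pieces / Total Pieces * 100
Good pieces = 1433 - 5 = 1428
QR = 1428 / 1433 * 100 = 99.7%

99.7%


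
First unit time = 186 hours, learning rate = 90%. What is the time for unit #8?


Formula: T_n = T_1 * (learning_rate)^(log2(n)) where learning_rate = rate/100
Doublings = log2(8) = 3
T_n = 186 * 0.9^3
T_n = 186 * 0.729 = 135.6 hours

135.6 hours


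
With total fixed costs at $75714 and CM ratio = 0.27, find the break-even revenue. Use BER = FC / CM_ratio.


Formula: BER = Fixed Costs / Contribution Margin Ratio
BER = $75714 / 0.27
BER = $280422.22 (to the nearest cent)

$280422.22


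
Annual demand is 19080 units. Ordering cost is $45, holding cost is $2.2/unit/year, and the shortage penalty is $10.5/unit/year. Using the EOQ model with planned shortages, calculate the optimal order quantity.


Formula: EOQ* = sqrt(2DS/H) * sqrt((H+P)/P)
Base EOQ = sqrt(2*19080*45/2.2) = 883.48 units
Correction = sqrt((2.2+10.5)/10.5) = 1.09978
EOQ* = 883.48 * 1.09978 = 971.6 units

971.6 units


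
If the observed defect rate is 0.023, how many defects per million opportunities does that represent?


DPMO = defect_rate * 1000000 = 0.023 * 1000000

23000


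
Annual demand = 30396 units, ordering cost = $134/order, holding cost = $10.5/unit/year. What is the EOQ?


Formula: EOQ = sqrt(2 * D * S / H)
Numerator: 2 * 30396 * 134 = 8146128
2DS/H = 8146128 / 10.5 = 775821.7
EOQ = sqrt(775821.7) = 880.8 units

880.8 units


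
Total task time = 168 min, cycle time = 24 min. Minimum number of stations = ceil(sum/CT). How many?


Formula: N_min = ceil(Sum of Task Times / Cycle Time)
N_min = ceil(168 min / 24 min) = ceil(7.0)
N_min = 7 stations

7


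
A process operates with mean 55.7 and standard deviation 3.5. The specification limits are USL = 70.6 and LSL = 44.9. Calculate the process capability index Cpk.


Cpu = (70.6 - 55.7) / (3 * 3.5) = 1.42
Cpl = (55.7 - 44.9) / (3 * 3.5) = 1.03
Cpk = min(1.42, 1.03) = 1.03

1.03


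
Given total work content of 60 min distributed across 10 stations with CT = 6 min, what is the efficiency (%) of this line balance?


Formula: Efficiency = Sum of Task Times / (N_stations * CT) * 100
Total station capacity = 10 stations * 6 min = 60 min
Efficiency = 60 / 60 * 100 = 100.0%

100.0%


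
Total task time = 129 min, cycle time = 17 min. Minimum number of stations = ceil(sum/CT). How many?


Formula: N_min = ceil(Sum of Task Times / Cycle Time)
N_min = ceil(129 min / 17 min) = ceil(7.5882)
N_min = 8 stations

8


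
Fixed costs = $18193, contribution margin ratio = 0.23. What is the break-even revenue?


Formula: BER = Fixed Costs / Contribution Margin Ratio
BER = $18193 / 0.23
BER = $79100.00 (to the nearest cent)

$79100.00


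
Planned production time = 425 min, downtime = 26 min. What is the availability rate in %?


Formula: Availability = (Planned Time - Downtime) / Planned Time * 100
Uptime = 425 - 26 = 399 min
Availability = 399 / 425 * 100 = 93.9%

93.9%


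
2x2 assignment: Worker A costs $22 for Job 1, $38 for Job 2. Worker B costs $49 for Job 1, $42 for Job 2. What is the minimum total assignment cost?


Option 1: A->1 + B->2 = $22 + $42 = $64
Option 2: A->2 + B->1 = $38 + $49 = $87
Min cost = min($64, $87) = $64

$64


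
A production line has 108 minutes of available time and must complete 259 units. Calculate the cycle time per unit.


Formula: CT = Available Time / Number of Units
CT = 108 min / 259 units
CT = 0.42 min/unit

0.42 min/unit


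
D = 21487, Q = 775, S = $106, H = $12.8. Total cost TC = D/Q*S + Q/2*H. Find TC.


TC = 21487/775 * 106 + 775/2 * 12.8

$7898.87


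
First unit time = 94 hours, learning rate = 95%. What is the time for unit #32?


Formula: T_n = T_1 * (learning_rate)^(log2(n)) where learning_rate = rate/100
Doublings = log2(32) = 5
T_n = 94 * 0.95^5
T_n = 94 * 0.7738 = 72.7 hours

72.7 hours


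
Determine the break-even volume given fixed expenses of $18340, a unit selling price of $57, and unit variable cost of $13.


Formula: BEQ = Fixed Costs / (Price - Variable Cost)
Contribution margin = $57 - $13 = $44/unit
BEQ = ceil($18340 / $44/unit) = ceil(416.82) = 417 units

417 units


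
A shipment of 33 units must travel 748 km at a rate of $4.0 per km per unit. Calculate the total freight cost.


TC = dist * cost * units = 748 * 4.0 * 33 = $98736.00

$98736.00


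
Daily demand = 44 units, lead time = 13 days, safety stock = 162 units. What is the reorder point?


Formula: ROP = (Daily Demand * Lead Time) + Safety Stock
Demand during lead time = 44 * 13 = 572 units
ROP = 572 + 162 = 734 units

734 units


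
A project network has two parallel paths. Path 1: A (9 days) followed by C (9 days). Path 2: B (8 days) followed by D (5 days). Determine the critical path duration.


Path 1 = 9 + 9 = 18 days
Path 2 = 8 + 5 = 13 days
Duration = max(18, 13) = 18 days

18 days


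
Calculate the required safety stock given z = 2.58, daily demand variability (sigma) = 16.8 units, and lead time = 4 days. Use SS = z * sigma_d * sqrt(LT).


Formula: SS = z * sigma_d * sqrt(LT)
sqrt(LT) = sqrt(4) = 2.0
SS = 2.58 * 16.8 * 2.0
SS = 86.7 units

86.7 units


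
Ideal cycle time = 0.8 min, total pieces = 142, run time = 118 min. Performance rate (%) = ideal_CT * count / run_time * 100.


Formula: Performance = (Ideal CT * Total Count) / Run Time * 100
Ideal output time = 0.8 * 142 = 113.6 min
Performance = 113.6 / 118 * 100 = 96.3%

96.3%


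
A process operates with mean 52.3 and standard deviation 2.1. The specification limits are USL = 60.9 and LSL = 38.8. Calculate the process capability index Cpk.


Cpu = (60.9 - 52.3) / (3 * 2.1) = 1.37
Cpl = (52.3 - 38.8) / (3 * 2.1) = 2.14
Cpk = min(1.37, 2.14) = 1.37

1.37


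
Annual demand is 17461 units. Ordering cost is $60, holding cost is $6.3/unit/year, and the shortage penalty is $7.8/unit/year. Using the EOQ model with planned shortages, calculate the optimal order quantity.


Formula: EOQ* = sqrt(2DS/H) * sqrt((H+P)/P)
Base EOQ = sqrt(2*17461*60/6.3) = 576.71 units
Correction = sqrt((6.3+7.8)/7.8) = 1.3445
EOQ* = 576.71 * 1.3445 = 775.4 units

775.4 units


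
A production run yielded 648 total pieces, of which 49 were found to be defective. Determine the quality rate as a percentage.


Formula: Quality Rate = Good Pieces / Total Pieces * 100
Good pieces = 648 - 49 = 599
QR = 599 / 648 * 100 = 92.4%

92.4%


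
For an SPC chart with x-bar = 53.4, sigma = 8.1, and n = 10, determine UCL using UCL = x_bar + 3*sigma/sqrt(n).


UCL = 53.4 + 3 * 8.1 / sqrt(10)

61.08


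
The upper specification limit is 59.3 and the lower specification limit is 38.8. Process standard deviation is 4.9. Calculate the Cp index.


Cp = (59.3 - 38.8) / (6 * 4.9)

0.7


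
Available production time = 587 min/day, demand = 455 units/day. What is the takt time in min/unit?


Formula: Takt Time = Available Production Time / Customer Demand
Takt = 587 min/day / 455 units/day
Takt = 1.29 min/unit

1.29 min/unit


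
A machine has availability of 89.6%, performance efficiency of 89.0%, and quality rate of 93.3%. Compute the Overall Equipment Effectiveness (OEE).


Formula: OEE = Availability * Performance * Quality / 10000
A * P = 89.6% * 89.0% / 100 = 79.74%
OEE = 79.74% * 93.3% / 100 = 74.4%

74.4%


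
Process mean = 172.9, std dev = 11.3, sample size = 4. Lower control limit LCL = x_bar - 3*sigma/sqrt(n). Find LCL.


LCL = 172.9 - 3 * 11.3 / sqrt(4)

155.95


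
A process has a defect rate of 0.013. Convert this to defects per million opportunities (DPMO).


DPMO = defect_rate * 1000000 = 0.013 * 1000000

13000


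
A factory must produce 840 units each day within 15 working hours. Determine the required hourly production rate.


Formula: Production Rate = Daily Demand / Available Hours
Rate = 840 units/day / 15 hours/day
Rate = 56.0 units/hour

56.0 units/hour


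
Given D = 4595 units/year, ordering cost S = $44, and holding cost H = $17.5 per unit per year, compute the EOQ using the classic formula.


Formula: EOQ = sqrt(2 * D * S / H)
Numerator: 2 * 4595 * 44 = 404360
2DS/H = 404360 / 17.5 = 23106.3
EOQ = sqrt(23106.3) = 152.0 units

152.0 units


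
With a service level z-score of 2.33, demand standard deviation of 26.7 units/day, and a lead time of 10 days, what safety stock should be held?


Formula: SS = z * sigma_d * sqrt(LT)
sqrt(LT) = sqrt(10) = 3.1623
SS = 2.33 * 26.7 * 3.1623
SS = 196.7 units

196.7 units


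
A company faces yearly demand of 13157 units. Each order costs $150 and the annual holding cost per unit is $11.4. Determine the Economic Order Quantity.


Formula: EOQ = sqrt(2 * D * S / H)
Numerator: 2 * 13157 * 150 = 3947100
2DS/H = 3947100 / 11.4 = 346236.8
EOQ = sqrt(346236.8) = 588.4 units

588.4 units


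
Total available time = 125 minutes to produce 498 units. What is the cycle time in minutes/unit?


Formula: CT = Available Time / Number of Units
CT = 125 min / 498 units
CT = 0.25 min/unit

0.25 min/unit


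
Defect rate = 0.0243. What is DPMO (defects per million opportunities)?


DPMO = defect_rate * 1000000 = 0.0243 * 1000000

24300


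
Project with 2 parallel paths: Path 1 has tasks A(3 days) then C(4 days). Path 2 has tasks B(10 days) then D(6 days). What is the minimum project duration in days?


Path 1 = 3 + 4 = 7 days
Path 2 = 10 + 6 = 16 days
Duration = max(7, 16) = 16 days

16 days


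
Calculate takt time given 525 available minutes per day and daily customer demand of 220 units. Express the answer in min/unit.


Formula: Takt Time = Available Production Time / Customer Demand
Takt = 525 min/day / 220 units/day
Takt = 2.39 min/unit

2.39 min/unit


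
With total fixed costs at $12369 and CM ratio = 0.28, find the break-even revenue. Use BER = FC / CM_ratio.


Formula: BER = Fixed Costs / Contribution Margin Ratio
BER = $12369 / 0.28
BER = $44175.00 (to the nearest cent)

$44175.00


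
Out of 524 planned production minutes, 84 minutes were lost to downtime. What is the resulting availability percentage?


Formula: Availability = (Planned Time - Downtime) / Planned Time * 100
Uptime = 524 - 84 = 440 min
Availability = 440 / 524 * 100 = 84.0%

84.0%


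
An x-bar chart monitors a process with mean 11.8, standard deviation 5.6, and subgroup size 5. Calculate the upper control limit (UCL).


UCL = 11.8 + 3 * 5.6 / sqrt(5)

19.31


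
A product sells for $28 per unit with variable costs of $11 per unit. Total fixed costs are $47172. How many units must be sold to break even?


Formula: BEQ = Fixed Costs / (Price - Variable Cost)
Contribution margin = $28 - $11 = $17/unit
BEQ = ceil($47172 / $17/unit) = ceil(2774.82) = 2775 units

2775 units


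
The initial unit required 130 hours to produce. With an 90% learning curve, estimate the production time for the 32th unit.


Formula: T_n = T_1 * (learning_rate)^(log2(n)) where learning_rate = rate/100
Doublings = log2(32) = 5
T_n = 130 * 0.9^5
T_n = 130 * 0.5905 = 76.8 hours

76.8 hours


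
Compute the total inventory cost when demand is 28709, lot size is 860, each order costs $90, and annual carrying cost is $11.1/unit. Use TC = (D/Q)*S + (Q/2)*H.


TC = 28709/860 * 90 + 860/2 * 11.1

$7777.43


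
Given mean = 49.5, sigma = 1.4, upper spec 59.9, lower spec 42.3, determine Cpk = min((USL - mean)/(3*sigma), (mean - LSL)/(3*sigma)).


Cpu = (59.9 - 49.5) / (3 * 1.4) = 2.48
Cpl = (49.5 - 42.3) / (3 * 1.4) = 1.71
Cpk = min(2.48, 1.71) = 1.71

1.71


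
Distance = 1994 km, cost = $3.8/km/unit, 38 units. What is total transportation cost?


TC = dist * cost * units = 1994 * 3.8 * 38 = $287933.60

$287933.60


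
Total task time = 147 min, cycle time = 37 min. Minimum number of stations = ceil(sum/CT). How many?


Formula: N_min = ceil(Sum of Task Times / Cycle Time)
N_min = ceil(147 min / 37 min) = ceil(3.973)
N_min = 4 stations

4


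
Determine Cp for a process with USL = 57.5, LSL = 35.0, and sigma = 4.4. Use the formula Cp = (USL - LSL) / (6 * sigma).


Cp = (57.5 - 35.0) / (6 * 4.4)

0.85


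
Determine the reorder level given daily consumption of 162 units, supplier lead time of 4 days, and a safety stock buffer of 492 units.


Formula: ROP = (Daily Demand * Lead Time) + Safety Stock
Demand during lead time = 162 * 4 = 648 units
ROP = 648 + 492 = 1140 units

1140 units


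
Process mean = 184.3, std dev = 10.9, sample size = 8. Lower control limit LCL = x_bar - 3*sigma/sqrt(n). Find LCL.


LCL = 184.3 - 3 * 10.9 / sqrt(8)

172.74


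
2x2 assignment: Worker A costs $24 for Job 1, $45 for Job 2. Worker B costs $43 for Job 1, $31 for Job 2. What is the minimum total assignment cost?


Option 1: A->1 + B->2 = $24 + $31 = $55
Option 2: A->2 + B->1 = $45 + $43 = $88
Min cost = min($55, $88) = $55

$55


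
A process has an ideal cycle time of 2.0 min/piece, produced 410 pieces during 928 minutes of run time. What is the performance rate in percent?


Formula: Performance = (Ideal CT * Total Count) / Run Time * 100
Ideal output time = 2.0 * 410 = 820.0 min
Performance = 820.0 / 928 * 100 = 88.4%

88.4%


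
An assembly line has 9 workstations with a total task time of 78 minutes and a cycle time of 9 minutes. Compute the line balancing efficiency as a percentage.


Formula: Efficiency = Sum of Task Times / (N_stations * CT) * 100
Total station capacity = 9 stations * 9 min = 81 min
Efficiency = 78 / 81 * 100 = 96.3%

96.3%


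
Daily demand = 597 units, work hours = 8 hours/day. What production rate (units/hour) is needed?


Formula: Production Rate = Daily Demand / Available Hours
Rate = 597 units/day / 8 hours/day
Rate = 74.6 units/hour

74.6 units/hour


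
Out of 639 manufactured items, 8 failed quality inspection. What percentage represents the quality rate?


Formula: Quality Rate = Good Pieces / Total Pieces * 100
Good pieces = 639 - 8 = 631
QR = 631 / 639 * 100 = 98.7%

98.7%


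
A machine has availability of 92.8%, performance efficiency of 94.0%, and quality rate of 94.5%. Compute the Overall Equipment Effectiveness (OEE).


Formula: OEE = Availability * Performance * Quality / 10000
A * P = 92.8% * 94.0% / 100 = 87.23%
OEE = 87.23% * 94.5% / 100 = 82.4%

82.4%


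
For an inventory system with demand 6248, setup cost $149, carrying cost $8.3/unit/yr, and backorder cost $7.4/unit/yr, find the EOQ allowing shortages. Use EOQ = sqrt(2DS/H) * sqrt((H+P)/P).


Formula: EOQ* = sqrt(2DS/H) * sqrt((H+P)/P)
Base EOQ = sqrt(2*6248*149/8.3) = 473.63 units
Correction = sqrt((8.3+7.4)/7.4) = 1.45658
EOQ* = 473.63 * 1.45658 = 689.9 units

689.9 units


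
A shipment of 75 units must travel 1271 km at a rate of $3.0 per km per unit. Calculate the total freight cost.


TC = dist * cost * units = 1271 * 3.0 * 75 = $285975.00

$285975.00


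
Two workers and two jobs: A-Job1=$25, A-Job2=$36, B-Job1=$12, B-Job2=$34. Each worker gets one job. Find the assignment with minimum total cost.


Option 1: A->1 + B->2 = $25 + $34 = $59
Option 2: A->2 + B->1 = $36 + $12 = $48
Min cost = min($59, $48) = $48

$48


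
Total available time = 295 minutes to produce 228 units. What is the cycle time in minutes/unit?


Formula: CT = Available Time / Number of Units
CT = 295 min / 228 units
CT = 1.29 min/unit

1.29 min/unit


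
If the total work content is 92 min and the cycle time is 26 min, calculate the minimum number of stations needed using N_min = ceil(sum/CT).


Formula: N_min = ceil(Sum of Task Times / Cycle Time)
N_min = ceil(92 min / 26 min) = ceil(3.5385)
N_min = 4 stations

4


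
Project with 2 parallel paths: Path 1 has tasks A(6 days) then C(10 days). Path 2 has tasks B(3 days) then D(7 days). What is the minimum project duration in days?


Path 1 = 6 + 10 = 16 days
Path 2 = 3 + 7 = 10 days
Duration = max(16, 10) = 16 days

16 days


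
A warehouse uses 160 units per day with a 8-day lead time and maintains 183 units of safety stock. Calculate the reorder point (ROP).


Formula: ROP = (Daily Demand * Lead Time) + Safety Stock
Demand during lead time = 160 * 8 = 1280 units
ROP = 1280 + 183 = 1463 units

1463 units


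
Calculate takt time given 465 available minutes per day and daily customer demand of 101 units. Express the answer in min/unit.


Formula: Takt Time = Available Production Time / Customer Demand
Takt = 465 min/day / 101 units/day
Takt = 4.6 min/unit

4.6 min/unit


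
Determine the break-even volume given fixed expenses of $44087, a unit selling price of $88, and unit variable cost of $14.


Formula: BEQ = Fixed Costs / (Price - Variable Cost)
Contribution margin = $88 - $14 = $74/unit
BEQ = ceil($44087 / $74/unit) = ceil(595.77) = 596 units

596 units


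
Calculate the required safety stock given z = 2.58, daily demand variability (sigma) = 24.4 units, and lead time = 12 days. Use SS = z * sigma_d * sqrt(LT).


Formula: SS = z * sigma_d * sqrt(LT)
sqrt(LT) = sqrt(12) = 3.4641
SS = 2.58 * 24.4 * 3.4641
SS = 218.1 units

218.1 units


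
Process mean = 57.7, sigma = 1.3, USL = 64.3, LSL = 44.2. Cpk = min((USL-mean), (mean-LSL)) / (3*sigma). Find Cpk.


Cpu = (64.3 - 57.7) / (3 * 1.3) = 1.69
Cpl = (57.7 - 44.2) / (3 * 1.3) = 3.46
Cpk = min(1.69, 3.46) = 1.69

1.69


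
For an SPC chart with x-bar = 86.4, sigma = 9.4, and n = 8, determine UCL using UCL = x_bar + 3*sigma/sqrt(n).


UCL = 86.4 + 3 * 9.4 / sqrt(8)

96.37


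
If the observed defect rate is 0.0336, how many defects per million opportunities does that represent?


DPMO = defect_rate * 1000000 = 0.0336 * 1000000

33600


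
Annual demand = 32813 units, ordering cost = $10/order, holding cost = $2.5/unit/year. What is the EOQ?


Formula: EOQ = sqrt(2 * D * S / H)
Numerator: 2 * 32813 * 10 = 656260
2DS/H = 656260 / 2.5 = 262504.0
EOQ = sqrt(262504.0) = 512.4 units

512.4 units


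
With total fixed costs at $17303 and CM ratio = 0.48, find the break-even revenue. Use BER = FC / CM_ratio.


Formula: BER = Fixed Costs / Contribution Margin Ratio
BER = $17303 / 0.48
BER = $36047.92 (to the nearest cent)

$36047.92


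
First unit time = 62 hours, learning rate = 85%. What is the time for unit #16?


Formula: T_n = T_1 * (learning_rate)^(log2(n)) where learning_rate = rate/100
Doublings = log2(16) = 4
T_n = 62 * 0.85^4
T_n = 62 * 0.522 = 32.4 hours

32.4 hours


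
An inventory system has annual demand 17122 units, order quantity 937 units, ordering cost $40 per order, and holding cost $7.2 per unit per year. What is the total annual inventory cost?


TC = 17122/937 * 40 + 937/2 * 7.2

$4104.13


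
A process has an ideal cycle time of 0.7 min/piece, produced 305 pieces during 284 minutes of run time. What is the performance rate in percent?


Formula: Performance = (Ideal CT * Total Count) / Run Time * 100
Ideal output time = 0.7 * 305 = 213.5 min
Performance = 213.5 / 284 * 100 = 75.2%

75.2%
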